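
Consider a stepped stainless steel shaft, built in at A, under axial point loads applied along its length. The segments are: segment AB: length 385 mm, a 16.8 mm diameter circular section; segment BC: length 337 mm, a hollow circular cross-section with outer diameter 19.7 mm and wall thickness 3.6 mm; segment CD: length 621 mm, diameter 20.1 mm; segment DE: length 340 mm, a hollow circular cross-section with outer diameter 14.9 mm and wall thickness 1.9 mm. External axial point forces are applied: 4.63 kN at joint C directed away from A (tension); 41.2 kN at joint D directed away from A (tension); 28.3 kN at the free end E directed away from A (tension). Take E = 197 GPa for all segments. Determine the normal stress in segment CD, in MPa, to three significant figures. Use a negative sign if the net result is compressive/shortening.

219 MPa

Internal axial forces (sectioning from the free end, tension +): N_DE = 28.3 kN, N_CD = 69.5 kN, N_BC = 74.13 kN, N_AB = 74.13 kN.
A_CD = 317.3 mm².
σ_CD = N_CD/A_CD = 69500/317.3 = 219 MPa.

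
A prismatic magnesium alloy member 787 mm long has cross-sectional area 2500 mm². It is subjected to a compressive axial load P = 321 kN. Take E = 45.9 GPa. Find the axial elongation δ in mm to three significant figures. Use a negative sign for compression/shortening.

-2.20 mm

δ_mech = NL/(AE) = -321000·787/(2500·45900) = -2.202 mm.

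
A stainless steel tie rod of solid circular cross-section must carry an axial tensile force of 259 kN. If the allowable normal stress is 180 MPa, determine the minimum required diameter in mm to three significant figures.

42.8 mm

Required area A ≥ P/σ_allow = 259000/180 = 1439 mm².
For a solid circular section, d ≥ √(4A/π) = 42.8 mm.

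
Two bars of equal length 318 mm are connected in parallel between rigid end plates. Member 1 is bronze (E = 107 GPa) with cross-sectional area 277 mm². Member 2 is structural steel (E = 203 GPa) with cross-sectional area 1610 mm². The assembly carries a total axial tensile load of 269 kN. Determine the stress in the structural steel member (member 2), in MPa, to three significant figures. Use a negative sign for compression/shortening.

153 MPa

Equal strain + equilibrium ⇒ each member carries load in proportion to AE: A₁E₁ = 29640000 N, A₂E₂ = 326800000 N, ΣAE = 356500000 N.
σ₂ = P·E₂/ΣAE = 269000·203000/356500000 = 153.2 MPa.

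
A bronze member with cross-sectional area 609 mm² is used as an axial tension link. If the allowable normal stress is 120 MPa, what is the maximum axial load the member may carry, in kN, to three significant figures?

73.1 kN

P_max = σ_allow · A = 120 · 609 = 73080 N = 73.08 kN.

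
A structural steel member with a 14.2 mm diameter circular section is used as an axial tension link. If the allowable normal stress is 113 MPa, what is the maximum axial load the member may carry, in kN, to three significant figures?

17.9 kN

A = 158.4 mm².
P_max = σ_allow · A = 113 · 158.4 = 17900 N = 17.9 kN.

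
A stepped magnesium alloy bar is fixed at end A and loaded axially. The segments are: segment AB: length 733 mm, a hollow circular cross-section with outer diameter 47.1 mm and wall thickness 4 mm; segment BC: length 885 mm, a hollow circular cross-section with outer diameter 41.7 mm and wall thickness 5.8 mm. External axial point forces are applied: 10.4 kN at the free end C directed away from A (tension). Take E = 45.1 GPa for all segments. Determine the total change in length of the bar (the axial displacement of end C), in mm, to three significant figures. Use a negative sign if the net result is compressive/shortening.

Internal axial forces (sectioning from the free end, tension +): N_BC = 10.4 kN, N_AB = 10.4 kN.
A_AB = 541.6 mm².
A_BC = 654.1 mm².
δ_AB = 10400·733/(541.6·45100) = 0.3121 mm
δ_BC = 10400·885/(654.1·45100) = 0.312 mm
δ = Σδ_i = 0.6241 mm.

0.624 mm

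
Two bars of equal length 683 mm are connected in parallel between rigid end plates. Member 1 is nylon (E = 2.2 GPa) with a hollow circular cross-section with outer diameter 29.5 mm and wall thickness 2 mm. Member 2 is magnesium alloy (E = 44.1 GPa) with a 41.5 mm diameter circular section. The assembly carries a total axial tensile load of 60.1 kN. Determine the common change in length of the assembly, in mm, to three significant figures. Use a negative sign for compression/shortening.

A_1 = 172.8 mm².
A_2 = 1353 mm².
Equal strain + equilibrium ⇒ each member carries load in proportion to AE: A₁E₁ = 380100 N, A₂E₂ = 59650000 N, ΣAE = 60030000 N.
δ = PL/ΣAE = 60100·683/60030000 = 0.6838 mm.

0.684 mm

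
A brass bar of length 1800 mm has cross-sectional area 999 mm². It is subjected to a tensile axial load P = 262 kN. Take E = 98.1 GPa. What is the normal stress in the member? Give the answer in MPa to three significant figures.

262 MPa

σ = N/A = 262000/999 = 262.3 MPa.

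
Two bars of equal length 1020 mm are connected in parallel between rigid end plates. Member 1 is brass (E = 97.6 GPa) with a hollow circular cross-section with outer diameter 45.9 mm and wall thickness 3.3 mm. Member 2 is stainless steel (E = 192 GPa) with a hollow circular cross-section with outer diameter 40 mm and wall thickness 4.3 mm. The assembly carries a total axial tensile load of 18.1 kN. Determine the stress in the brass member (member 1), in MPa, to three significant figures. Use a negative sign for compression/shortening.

A_1 = 441.6 mm².
A_2 = 482.3 mm².
Equal strain + equilibrium ⇒ each member carries load in proportion to AE: A₁E₁ = 43100000 N, A₂E₂ = 92600000 N, ΣAE = 135700000 N.
σ₁ = P·E₁/ΣAE = 18100·97600/135700000 = 13.02 MPa.

13.0 MPa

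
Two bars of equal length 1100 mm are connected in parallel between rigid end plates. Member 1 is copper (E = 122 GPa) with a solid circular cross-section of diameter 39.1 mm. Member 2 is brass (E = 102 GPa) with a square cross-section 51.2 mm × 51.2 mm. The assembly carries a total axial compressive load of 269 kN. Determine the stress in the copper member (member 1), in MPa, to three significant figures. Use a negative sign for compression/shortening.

A_1 = 1201 mm².
A_2 = 2621 mm².
Equal strain + equilibrium ⇒ each member carries load in proportion to AE: A₁E₁ = 146500000 N, A₂E₂ = 267400000 N, ΣAE = 413900000 N.
σ₁ = P·E₁/ΣAE = -269000·122000/413900000 = -79.29 MPa.

-79.3 MPa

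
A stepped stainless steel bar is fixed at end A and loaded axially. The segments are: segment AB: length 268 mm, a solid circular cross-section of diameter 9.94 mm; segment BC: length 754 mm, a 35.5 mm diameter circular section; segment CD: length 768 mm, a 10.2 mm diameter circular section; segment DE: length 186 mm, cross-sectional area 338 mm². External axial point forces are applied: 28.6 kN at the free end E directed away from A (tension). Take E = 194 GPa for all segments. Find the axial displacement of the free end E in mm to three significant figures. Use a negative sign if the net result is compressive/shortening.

Internal axial forces (sectioning from the free end, tension +): N_DE = 28.6 kN, N_CD = 28.6 kN, N_BC = 28.6 kN, N_AB = 28.6 kN.
A_AB = 77.6 mm².
A_BC = 989.8 mm².
A_CD = 81.71 mm².
δ_AB = 28600·268/(77.6·194000) = 0.5091 mm
δ_BC = 28600·754/(989.8·194000) = 0.1123 mm
δ_CD = 28600·768/(81.71·194000) = 1.386 mm
δ_DE = 28600·186/(338·194000) = 0.08113 mm
δ = Σδ_i = 2.088 mm.

2.09 mm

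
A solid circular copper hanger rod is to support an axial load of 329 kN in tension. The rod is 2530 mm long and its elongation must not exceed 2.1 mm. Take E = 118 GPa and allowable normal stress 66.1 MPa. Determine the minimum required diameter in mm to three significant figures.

79.6 mm

Required area A ≥ P/σ_allow = 329000/66.1 = 4977 mm².
For a solid circular section, d ≥ √(4A/π) = 79.61 mm.
Elongation limit: A ≥ PL/(Eδ_allow) = 329000·2530/(118000·2.1) = 3359 mm² ⇒ d ≥ 65.4 mm.
The stress limit governs.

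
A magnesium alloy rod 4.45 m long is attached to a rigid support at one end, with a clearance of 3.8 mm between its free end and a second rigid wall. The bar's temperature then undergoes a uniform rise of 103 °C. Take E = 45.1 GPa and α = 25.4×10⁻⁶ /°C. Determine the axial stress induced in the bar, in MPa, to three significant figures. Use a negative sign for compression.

-79.5 MPa

Free thermal expansion αLΔT = 25.4e-6 · 4450 · 103 = 11.64 mm.
The walls engage after the gap closes; constrained expansion = 11.64 − 3.8 = 7.842 mm.
The walls impose strain ε = −(7.842)/4450 = -1.7623e-03; σ = Eε = 45100 · -1.7623e-03 = -79.48 MPa.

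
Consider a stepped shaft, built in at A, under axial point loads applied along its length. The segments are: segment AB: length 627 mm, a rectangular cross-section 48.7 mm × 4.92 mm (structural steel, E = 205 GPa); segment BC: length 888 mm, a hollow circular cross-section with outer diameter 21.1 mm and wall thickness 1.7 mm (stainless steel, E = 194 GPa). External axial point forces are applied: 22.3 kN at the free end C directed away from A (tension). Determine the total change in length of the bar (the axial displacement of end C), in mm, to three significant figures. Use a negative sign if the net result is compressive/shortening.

Internal axial forces (sectioning from the free end, tension +): N_BC = 22.3 kN, N_AB = 22.3 kN.
A_AB = 239.6 mm².
A_BC = 103.6 mm².
δ_AB = 22300·627/(239.6·205000) = 0.2847 mm
δ_BC = 22300·888/(103.6·194000) = 0.9852 mm
δ = Σδ_i = 1.27 mm.

1.27 mm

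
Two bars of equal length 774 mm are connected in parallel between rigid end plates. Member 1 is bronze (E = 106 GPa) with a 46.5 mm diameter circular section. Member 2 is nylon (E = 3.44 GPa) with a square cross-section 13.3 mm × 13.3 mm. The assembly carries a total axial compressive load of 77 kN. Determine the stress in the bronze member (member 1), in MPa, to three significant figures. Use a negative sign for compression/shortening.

A_1 = 1698 mm².
A_2 = 176.9 mm².
Equal strain + equilibrium ⇒ each member carries load in proportion to AE: A₁E₁ = 180000000 N, A₂E₂ = 608500 N, ΣAE = 180600000 N.
σ₁ = P·E₁/ΣAE = -77000·106000/180600000 = -45.19 MPa.

-45.2 MPa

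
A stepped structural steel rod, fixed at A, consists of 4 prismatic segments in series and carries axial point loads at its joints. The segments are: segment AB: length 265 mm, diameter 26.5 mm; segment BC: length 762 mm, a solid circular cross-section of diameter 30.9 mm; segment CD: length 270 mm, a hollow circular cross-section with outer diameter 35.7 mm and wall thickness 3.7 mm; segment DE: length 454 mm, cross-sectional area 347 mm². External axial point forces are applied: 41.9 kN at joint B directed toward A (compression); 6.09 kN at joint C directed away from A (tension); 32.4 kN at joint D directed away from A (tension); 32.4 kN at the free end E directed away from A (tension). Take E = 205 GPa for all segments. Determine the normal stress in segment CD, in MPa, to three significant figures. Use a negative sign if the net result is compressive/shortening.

Internal axial forces (sectioning from the free end, tension +): N_DE = 32.4 kN, N_CD = 64.8 kN, N_BC = 70.89 kN, N_AB = 28.99 kN.
A_CD = 372 mm².
σ_CD = N_CD/A_CD = 64800/372 = 174.2 MPa.

174 MPa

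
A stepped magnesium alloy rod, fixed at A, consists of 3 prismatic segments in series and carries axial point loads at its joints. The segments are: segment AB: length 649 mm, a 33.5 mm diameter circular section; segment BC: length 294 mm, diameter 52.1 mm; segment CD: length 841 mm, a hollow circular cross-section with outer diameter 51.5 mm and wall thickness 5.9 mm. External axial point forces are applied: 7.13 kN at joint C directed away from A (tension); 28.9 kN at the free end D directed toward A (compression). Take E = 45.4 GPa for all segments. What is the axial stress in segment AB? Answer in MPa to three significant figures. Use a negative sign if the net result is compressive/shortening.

Internal axial forces (sectioning from the free end, tension +): N_CD = -28.9 kN, N_BC = -21.77 kN, N_AB = -21.77 kN.
A_AB = 881.4 mm².
σ_AB = N_AB/A_AB = -21770/881.4 = -24.7 MPa.

-24.7 MPa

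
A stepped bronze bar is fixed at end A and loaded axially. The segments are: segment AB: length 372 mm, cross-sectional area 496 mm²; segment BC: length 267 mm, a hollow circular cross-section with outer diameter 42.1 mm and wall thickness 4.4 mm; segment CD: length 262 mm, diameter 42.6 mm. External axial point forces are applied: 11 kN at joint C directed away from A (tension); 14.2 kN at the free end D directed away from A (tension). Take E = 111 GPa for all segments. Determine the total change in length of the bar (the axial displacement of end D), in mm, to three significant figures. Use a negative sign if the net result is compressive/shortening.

0.310 mm

Internal axial forces (sectioning from the free end, tension +): N_CD = 14.2 kN, N_BC = 25.2 kN, N_AB = 25.2 kN.
A_BC = 521.1 mm².
A_CD = 1425 mm².
δ_AB = 25200·372/(496·111000) = 0.1703 mm
δ_BC = 25200·267/(521.1·111000) = 0.1163 mm
δ_CD = 14200·262/(1425·111000) = 0.02352 mm
δ = Σδ_i = 0.3101 mm.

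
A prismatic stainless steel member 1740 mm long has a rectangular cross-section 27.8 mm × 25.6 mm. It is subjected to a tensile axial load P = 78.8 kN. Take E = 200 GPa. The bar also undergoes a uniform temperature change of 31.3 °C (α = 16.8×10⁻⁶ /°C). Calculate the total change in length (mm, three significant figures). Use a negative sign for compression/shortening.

1.88 mm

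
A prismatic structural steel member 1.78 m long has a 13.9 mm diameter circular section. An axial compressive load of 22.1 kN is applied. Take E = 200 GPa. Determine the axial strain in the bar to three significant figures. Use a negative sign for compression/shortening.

A = 151.7 mm².
σ = N/A = -145.6 MPa; ε = σ/E = -145.6/200000 = -7.282e-04.

-7.28e-04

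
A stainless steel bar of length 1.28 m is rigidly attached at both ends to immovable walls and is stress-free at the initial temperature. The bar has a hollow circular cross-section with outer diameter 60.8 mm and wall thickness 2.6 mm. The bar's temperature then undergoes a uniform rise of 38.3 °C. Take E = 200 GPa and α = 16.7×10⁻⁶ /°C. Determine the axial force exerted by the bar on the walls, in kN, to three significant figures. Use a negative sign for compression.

-60.8 kN

Free thermal expansion αLΔT = 16.7e-6 · 1280 · 38.3 = 0.8187 mm.
The walls impose strain ε = −(0.8187)/1280 = -6.3961e-04; σ = Eε = 200000 · -6.3961e-04 = -127.9 MPa.
Wall reaction R = σ·A = -127.9·475.4 = -60810 N = -60.81 kN.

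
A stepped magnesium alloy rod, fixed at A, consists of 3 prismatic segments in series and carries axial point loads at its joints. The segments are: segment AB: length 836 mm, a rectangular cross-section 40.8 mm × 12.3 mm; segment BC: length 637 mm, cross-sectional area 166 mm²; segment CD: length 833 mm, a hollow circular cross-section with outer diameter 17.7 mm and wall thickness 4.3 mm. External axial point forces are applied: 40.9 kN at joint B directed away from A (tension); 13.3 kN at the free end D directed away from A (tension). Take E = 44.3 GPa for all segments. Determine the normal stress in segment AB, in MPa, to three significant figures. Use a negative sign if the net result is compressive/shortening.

Internal axial forces (sectioning from the free end, tension +): N_CD = 13.3 kN, N_BC = 13.3 kN, N_AB = 54.2 kN.
A_AB = 501.8 mm².
σ_AB = N_AB/A_AB = 54200/501.8 = 108 MPa.

108 MPa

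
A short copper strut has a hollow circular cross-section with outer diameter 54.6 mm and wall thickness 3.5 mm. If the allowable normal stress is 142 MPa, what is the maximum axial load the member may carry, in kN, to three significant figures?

79.8 kN

A = 561.9 mm².
P_max = σ_allow · A = 142 · 561.9 = 79790 N = 79.79 kN.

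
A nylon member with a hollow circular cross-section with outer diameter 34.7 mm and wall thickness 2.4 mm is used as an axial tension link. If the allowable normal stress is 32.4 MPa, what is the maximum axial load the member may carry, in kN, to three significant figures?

7.89 kN

A = 243.5 mm².
P_max = σ_allow · A = 32.4 · 243.5 = 7891 N = 7.891 kN.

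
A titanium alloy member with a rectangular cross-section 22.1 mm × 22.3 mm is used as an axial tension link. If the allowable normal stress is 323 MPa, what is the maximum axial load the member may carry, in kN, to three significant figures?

A = 492.8 mm².
P_max = σ_allow · A = 323 · 492.8 = 159200 N = 159.2 kN.

159 kN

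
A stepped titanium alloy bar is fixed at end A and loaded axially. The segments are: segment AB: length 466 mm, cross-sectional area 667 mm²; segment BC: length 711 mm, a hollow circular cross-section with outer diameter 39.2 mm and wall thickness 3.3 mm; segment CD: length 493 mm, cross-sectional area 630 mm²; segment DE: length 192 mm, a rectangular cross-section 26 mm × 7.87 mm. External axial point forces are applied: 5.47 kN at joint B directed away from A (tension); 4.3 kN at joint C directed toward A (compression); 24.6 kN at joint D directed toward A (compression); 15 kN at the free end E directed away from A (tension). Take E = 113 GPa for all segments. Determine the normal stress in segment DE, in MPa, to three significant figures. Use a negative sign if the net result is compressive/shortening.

73.3 MPa

Internal axial forces (sectioning from the free end, tension +): N_DE = 15 kN, N_CD = -9.6 kN, N_BC = -13.9 kN, N_AB = -8.43 kN.
A_DE = 204.6 mm².
σ_DE = N_DE/A_DE = 15000/204.6 = 73.31 MPa.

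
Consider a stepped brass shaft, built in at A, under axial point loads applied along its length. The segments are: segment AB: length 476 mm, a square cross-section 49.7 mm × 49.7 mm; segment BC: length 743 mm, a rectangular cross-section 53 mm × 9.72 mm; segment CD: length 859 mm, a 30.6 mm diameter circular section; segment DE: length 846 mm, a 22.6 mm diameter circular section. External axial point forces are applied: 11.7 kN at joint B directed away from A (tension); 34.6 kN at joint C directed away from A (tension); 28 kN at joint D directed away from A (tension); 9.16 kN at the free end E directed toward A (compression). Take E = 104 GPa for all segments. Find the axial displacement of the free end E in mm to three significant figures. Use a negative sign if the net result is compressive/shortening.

Internal axial forces (sectioning from the free end, tension +): N_DE = -9.16 kN, N_CD = 18.84 kN, N_BC = 53.44 kN, N_AB = 65.14 kN.
A_AB = 2470 mm².
A_BC = 515.2 mm².
A_CD = 735.4 mm².
A_DE = 401.1 mm².
δ_AB = 65140·476/(2470·104000) = 0.1207 mm
δ_BC = 53440·743/(515.2·104000) = 0.7411 mm
δ_CD = 18840·859/(735.4·104000) = 0.2116 mm
δ_DE = -9160·846/(401.1·104000) = -0.1857 mm
δ = Σδ_i = 0.8877 mm.

0.888 mm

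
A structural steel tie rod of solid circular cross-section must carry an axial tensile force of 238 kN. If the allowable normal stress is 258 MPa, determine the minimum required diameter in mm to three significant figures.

Required area A ≥ P/σ_allow = 238000/258 = 922.5 mm².
For a solid circular section, d ≥ √(4A/π) = 34.27 mm.

34.3 mm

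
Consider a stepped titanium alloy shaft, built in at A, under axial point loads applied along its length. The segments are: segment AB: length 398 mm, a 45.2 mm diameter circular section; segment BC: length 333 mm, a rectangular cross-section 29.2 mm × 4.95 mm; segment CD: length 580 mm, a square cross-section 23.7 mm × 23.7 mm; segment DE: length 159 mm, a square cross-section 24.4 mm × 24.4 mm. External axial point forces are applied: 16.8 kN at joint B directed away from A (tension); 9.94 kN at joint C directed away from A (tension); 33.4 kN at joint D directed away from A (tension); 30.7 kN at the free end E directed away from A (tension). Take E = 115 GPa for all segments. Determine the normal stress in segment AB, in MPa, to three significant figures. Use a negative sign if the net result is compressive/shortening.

Internal axial forces (sectioning from the free end, tension +): N_DE = 30.7 kN, N_CD = 64.1 kN, N_BC = 74.04 kN, N_AB = 90.84 kN.
A_AB = 1605 mm².
σ_AB = N_AB/A_AB = 90840/1605 = 56.61 MPa.

56.6 MPa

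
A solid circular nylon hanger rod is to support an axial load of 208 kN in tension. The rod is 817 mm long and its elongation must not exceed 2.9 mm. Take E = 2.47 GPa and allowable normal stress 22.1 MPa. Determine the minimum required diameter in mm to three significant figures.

174 mm

Required area A ≥ P/σ_allow = 208000/22.1 = 9412 mm².
For a solid circular section, d ≥ √(4A/π) = 109.5 mm.
Elongation limit: A ≥ PL/(Eδ_allow) = 208000·817/(2470·2.9) = 23720 mm² ⇒ d ≥ 173.8 mm.
The elongation limit governs.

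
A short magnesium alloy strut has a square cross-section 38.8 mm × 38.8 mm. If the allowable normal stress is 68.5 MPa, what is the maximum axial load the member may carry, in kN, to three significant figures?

103 kN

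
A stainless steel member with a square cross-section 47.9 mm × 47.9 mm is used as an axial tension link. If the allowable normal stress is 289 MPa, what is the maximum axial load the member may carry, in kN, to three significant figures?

663 kN

A = 2294 mm².
P_max = σ_allow · A = 289 · 2294 = 663100 N = 663.1 kN.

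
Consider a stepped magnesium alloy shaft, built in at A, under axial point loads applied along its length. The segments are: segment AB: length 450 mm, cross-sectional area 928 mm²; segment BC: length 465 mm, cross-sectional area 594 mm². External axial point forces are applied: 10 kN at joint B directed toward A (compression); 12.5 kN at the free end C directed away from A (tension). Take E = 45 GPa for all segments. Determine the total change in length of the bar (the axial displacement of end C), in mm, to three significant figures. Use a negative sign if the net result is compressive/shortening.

0.244 mm

Internal axial forces (sectioning from the free end, tension +): N_BC = 12.5 kN, N_AB = 2.5 kN.
δ_AB = 2500·450/(928·45000) = 0.02694 mm
δ_BC = 12500·465/(594·45000) = 0.2175 mm
δ = Σδ_i = 0.2444 mm.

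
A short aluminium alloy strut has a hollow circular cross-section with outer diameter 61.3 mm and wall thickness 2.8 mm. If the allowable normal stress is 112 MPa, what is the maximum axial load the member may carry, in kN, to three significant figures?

57.6 kN

A = 514.6 mm².
P_max = σ_allow · A = 112 · 514.6 = 57630 N = 57.63 kN.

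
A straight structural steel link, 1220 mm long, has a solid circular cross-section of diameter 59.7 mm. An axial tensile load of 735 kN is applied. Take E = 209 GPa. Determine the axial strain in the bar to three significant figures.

0.00126

A = 2799 mm².
σ = N/A = 262.6 MPa; ε = σ/E = 262.6/209000 = 1.256e-03.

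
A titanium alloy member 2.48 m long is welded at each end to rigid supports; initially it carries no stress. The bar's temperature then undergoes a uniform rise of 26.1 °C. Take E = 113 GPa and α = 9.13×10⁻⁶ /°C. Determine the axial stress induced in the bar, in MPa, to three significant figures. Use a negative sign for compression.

Free thermal expansion αLΔT = 9.13e-6 · 2480 · 26.1 = 0.591 mm.
The walls impose strain ε = −(0.591)/2480 = -2.3829e-04; σ = Eε = 113000 · -2.3829e-04 = -26.93 MPa.

-26.9 MPa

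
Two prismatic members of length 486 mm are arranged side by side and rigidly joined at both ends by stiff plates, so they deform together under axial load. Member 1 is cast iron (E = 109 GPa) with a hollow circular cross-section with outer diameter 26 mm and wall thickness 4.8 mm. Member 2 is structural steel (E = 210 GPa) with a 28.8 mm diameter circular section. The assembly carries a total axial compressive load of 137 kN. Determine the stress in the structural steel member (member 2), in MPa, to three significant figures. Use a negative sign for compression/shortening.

A_1 = 319.7 mm².
A_2 = 651.4 mm².
Equal strain + equilibrium ⇒ each member carries load in proportion to AE: A₁E₁ = 34850000 N, A₂E₂ = 136800000 N, ΣAE = 171600000 N.
σ₂ = P·E₂/ΣAE = -137000·210000/171600000 = -167.6 MPa.

-168 MPa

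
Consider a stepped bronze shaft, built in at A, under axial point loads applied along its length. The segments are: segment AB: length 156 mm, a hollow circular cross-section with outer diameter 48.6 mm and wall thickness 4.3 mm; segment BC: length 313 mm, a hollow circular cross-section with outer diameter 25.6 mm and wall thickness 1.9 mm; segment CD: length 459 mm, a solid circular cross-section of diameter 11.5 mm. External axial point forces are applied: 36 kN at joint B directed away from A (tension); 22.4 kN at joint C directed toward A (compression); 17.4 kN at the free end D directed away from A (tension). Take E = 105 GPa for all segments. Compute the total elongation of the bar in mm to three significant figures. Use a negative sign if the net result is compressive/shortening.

0.704 mm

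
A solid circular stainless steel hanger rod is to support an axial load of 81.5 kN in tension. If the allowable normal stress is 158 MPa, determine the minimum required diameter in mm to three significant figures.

25.6 mm

Required area A ≥ P/σ_allow = 81500/158 = 515.8 mm².
For a solid circular section, d ≥ √(4A/π) = 25.63 mm.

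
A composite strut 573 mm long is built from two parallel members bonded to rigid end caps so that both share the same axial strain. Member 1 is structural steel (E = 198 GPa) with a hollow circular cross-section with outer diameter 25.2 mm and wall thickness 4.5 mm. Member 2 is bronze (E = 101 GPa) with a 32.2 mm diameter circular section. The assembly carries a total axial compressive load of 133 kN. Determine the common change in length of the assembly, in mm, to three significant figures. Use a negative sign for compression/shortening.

-0.544 mm

A_1 = 292.6 mm².
A_2 = 814.3 mm².
Equal strain + equilibrium ⇒ each member carries load in proportion to AE: A₁E₁ = 57940000 N, A₂E₂ = 82250000 N, ΣAE = 140200000 N.
δ = PL/ΣAE = -133000·573/140200000 = -0.5436 mm.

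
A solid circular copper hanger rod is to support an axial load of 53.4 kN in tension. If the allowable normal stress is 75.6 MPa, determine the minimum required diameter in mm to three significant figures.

30.0 mm

Required area A ≥ P/σ_allow = 53400/75.6 = 706.3 mm².
For a solid circular section, d ≥ √(4A/π) = 29.99 mm.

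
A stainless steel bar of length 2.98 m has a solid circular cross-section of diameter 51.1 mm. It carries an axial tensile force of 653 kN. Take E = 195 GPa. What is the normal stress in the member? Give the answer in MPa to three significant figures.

A = 2051 mm².
σ = N/A = 653000/2051 = 318.4 MPa.

318 MPa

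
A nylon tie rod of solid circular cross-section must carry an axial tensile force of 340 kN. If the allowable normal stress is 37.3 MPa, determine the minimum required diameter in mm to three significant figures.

Required area A ≥ P/σ_allow = 340000/37.3 = 9115 mm².
For a solid circular section, d ≥ √(4A/π) = 107.7 mm.

108 mm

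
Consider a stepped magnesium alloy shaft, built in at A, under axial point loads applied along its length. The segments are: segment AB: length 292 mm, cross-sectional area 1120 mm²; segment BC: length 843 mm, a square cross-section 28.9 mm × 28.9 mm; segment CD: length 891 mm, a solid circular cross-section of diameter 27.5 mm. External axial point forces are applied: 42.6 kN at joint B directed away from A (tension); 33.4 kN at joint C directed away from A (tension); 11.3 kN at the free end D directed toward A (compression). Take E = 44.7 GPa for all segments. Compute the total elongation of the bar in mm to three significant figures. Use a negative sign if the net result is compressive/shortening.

Internal axial forces (sectioning from the free end, tension +): N_CD = -11.3 kN, N_BC = 22.1 kN, N_AB = 64.7 kN.
A_BC = 835.2 mm².
A_CD = 594 mm².
δ_AB = 64700·292/(1120·44700) = 0.3774 mm
δ_BC = 22100·843/(835.2·44700) = 0.499 mm
δ_CD = -11300·891/(594·44700) = -0.3792 mm
δ = Σδ_i = 0.4972 mm.

0.497 mm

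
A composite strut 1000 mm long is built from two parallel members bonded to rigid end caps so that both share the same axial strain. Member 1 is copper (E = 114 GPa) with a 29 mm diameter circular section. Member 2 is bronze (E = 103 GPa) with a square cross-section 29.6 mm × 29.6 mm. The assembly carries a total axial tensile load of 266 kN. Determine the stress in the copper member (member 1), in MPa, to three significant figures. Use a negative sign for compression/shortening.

183 MPa

A_1 = 660.5 mm².
A_2 = 876.2 mm².
Equal strain + equilibrium ⇒ each member carries load in proportion to AE: A₁E₁ = 75300000 N, A₂E₂ = 90240000 N, ΣAE = 165500000 N.
σ₁ = P·E₁/ΣAE = 266000·114000/165500000 = 183.2 MPa.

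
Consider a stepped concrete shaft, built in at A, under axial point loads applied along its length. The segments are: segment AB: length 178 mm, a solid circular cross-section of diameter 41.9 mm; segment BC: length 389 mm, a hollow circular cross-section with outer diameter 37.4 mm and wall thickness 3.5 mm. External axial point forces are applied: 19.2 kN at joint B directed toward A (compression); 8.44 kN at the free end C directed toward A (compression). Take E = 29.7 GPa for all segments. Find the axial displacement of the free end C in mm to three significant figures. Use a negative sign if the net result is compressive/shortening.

-0.417 mm

Internal axial forces (sectioning from the free end, tension +): N_BC = -8.44 kN, N_AB = -27.64 kN.
A_AB = 1379 mm².
A_BC = 372.7 mm².
δ_AB = -27640·178/(1379·29700) = -0.1201 mm
δ_BC = -8440·389/(372.7·29700) = -0.2966 mm
δ = Σδ_i = -0.4167 mm.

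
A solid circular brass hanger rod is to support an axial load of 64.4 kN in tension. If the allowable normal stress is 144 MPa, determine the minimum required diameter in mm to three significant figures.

Required area A ≥ P/σ_allow = 64400/144 = 447.2 mm².
For a solid circular section, d ≥ √(4A/π) = 23.86 mm.

23.9 mm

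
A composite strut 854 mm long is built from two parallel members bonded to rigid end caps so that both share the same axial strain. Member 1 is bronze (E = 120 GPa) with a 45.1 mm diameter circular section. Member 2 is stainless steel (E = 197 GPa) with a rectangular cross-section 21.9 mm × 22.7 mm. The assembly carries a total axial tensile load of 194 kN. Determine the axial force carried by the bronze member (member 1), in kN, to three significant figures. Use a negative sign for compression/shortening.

A_1 = 1598 mm².
A_2 = 497.1 mm².
Equal strain + equilibrium ⇒ each member carries load in proportion to AE: A₁E₁ = 191700000 N, A₂E₂ = 97930000 N, ΣAE = 289600000 N.
F₁ = P·A₁E₁/ΣAE = 194000·191700000/289600000 = 128400 N.

128 kN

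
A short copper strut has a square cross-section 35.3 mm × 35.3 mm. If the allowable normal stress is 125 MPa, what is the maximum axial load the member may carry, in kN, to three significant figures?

156 kN

A = 1246 mm².
P_max = σ_allow · A = 125 · 1246 = 155800 N = 155.8 kN.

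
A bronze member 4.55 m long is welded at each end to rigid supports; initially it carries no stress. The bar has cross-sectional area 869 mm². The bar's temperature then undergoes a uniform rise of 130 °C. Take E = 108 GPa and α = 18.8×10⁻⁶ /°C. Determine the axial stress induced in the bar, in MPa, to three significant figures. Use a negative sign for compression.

Free thermal expansion αLΔT = 18.8e-6 · 4550 · 130 = 11.12 mm.
The walls impose strain ε = −(11.12)/4550 = -2.4440e-03; σ = Eε = 108000 · -2.4440e-03 = -264 MPa.

-264 MPa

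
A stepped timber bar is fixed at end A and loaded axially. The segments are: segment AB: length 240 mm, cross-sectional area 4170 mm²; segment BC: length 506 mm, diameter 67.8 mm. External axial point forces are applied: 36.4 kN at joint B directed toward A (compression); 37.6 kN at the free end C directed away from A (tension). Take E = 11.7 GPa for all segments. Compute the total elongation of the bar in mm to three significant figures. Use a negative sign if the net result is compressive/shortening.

Internal axial forces (sectioning from the free end, tension +): N_BC = 37.6 kN, N_AB = 1.2 kN.
A_BC = 3610 mm².
δ_AB = 1200·240/(4170·11700) = 0.005903 mm
δ_BC = 37600·506/(3610·11700) = 0.4504 mm
δ = Σδ_i = 0.4563 mm.

0.456 mm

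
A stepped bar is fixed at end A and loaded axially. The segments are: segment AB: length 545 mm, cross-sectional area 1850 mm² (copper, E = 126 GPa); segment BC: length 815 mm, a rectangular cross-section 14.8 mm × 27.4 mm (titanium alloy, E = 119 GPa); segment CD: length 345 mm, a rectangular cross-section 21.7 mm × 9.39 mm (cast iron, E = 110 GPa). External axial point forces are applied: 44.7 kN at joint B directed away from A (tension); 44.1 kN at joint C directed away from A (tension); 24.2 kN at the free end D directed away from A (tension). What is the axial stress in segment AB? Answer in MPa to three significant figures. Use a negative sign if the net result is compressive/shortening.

Internal axial forces (sectioning from the free end, tension +): N_CD = 24.2 kN, N_BC = 68.3 kN, N_AB = 113 kN.
σ_AB = N_AB/A_AB = 113000/1850 = 61.08 MPa.

61.1 MPa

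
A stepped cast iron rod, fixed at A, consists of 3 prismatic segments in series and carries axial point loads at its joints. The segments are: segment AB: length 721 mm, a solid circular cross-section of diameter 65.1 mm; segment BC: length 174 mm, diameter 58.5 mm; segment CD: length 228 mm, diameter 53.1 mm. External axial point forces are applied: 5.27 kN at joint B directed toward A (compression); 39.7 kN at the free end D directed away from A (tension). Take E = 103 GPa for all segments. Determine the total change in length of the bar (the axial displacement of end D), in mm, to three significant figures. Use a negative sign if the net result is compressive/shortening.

Internal axial forces (sectioning from the free end, tension +): N_CD = 39.7 kN, N_BC = 39.7 kN, N_AB = 34.43 kN.
A_AB = 3329 mm².
A_BC = 2688 mm².
A_CD = 2215 mm².
δ_AB = 34430·721/(3329·103000) = 0.07241 mm
δ_BC = 39700·174/(2688·103000) = 0.02495 mm
δ_CD = 39700·228/(2215·103000) = 0.03968 mm
δ = Σδ_i = 0.137 mm.

0.137 mm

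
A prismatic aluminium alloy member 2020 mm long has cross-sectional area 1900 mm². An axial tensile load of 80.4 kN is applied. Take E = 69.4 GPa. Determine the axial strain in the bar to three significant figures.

6.10e-04

σ = N/A = 42.32 MPa; ε = σ/E = 42.32/69400 = 6.097e-04.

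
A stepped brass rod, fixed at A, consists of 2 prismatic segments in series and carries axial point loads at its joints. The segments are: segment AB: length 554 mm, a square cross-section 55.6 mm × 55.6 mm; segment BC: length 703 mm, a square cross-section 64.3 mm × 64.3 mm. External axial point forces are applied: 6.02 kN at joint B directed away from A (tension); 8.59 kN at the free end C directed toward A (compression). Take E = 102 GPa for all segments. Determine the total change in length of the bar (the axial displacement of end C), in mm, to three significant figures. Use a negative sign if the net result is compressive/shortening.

-0.0188 mm

Internal axial forces (sectioning from the free end, tension +): N_BC = -8.59 kN, N_AB = -2.57 kN.
A_AB = 3091 mm².
A_BC = 4134 mm².
δ_AB = -2570·554/(3091·102000) = -0.004515 mm
δ_BC = -8590·703/(4134·102000) = -0.01432 mm
δ = Σδ_i = -0.01883 mm.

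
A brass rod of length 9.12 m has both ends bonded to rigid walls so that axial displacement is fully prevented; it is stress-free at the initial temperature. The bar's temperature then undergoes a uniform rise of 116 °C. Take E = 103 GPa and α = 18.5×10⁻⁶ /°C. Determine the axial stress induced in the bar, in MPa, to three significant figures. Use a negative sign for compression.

-221 MPa

Free thermal expansion αLΔT = 18.5e-6 · 9120 · 116 = 19.57 mm.
The walls impose strain ε = −(19.57)/9120 = -2.1460e-03; σ = Eε = 103000 · -2.1460e-03 = -221 MPa.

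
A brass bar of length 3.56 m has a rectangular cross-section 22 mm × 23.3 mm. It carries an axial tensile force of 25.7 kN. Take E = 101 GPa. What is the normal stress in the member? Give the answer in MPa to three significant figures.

A = 512.6 mm².
σ = N/A = 25700/512.6 = 50.14 MPa.

50.1 MPa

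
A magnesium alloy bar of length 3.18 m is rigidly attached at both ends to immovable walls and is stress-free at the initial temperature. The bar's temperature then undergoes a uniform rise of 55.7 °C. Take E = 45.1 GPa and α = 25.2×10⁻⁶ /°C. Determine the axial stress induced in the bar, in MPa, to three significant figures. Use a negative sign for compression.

-63.3 MPa

Free thermal expansion αLΔT = 25.2e-6 · 3180 · 55.7 = 4.464 mm.
The walls impose strain ε = −(4.464)/3180 = -1.4036e-03; σ = Eε = 45100 · -1.4036e-03 = -63.3 MPa.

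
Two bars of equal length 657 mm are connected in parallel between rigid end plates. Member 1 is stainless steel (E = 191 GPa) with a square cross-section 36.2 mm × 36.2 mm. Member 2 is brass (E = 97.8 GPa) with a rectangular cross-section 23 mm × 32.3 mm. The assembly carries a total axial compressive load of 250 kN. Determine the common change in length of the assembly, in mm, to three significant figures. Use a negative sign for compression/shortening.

-0.509 mm

A_1 = 1310 mm².
A_2 = 742.9 mm².
Equal strain + equilibrium ⇒ each member carries load in proportion to AE: A₁E₁ = 250300000 N, A₂E₂ = 72660000 N, ΣAE = 322900000 N.
δ = PL/ΣAE = -250000·657/322900000 = -0.5086 mm.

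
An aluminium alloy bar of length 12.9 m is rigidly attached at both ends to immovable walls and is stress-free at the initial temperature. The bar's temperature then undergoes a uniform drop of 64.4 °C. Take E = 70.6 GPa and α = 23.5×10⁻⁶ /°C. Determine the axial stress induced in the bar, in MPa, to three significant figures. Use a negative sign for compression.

107 MPa

Free thermal expansion αLΔT = 23.5e-6 · 12900 · -64.4 = -19.52 mm.
The walls impose strain ε = −(-19.52)/12900 = 1.5134e-03; σ = Eε = 70600 · 1.5134e-03 = 106.8 MPa.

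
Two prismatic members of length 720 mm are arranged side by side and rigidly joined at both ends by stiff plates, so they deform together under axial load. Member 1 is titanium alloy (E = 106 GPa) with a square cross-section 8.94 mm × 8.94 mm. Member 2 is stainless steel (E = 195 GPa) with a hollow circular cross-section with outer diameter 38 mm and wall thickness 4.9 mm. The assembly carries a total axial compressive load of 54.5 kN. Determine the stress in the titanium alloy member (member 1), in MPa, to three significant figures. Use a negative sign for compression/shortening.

-53.6 MPa

A_1 = 79.92 mm².
A_2 = 509.5 mm².
Equal strain + equilibrium ⇒ each member carries load in proportion to AE: A₁E₁ = 8472000 N, A₂E₂ = 99360000 N, ΣAE = 107800000 N.
σ₁ = P·E₁/ΣAE = -54500·106000/107800000 = -53.57 MPa.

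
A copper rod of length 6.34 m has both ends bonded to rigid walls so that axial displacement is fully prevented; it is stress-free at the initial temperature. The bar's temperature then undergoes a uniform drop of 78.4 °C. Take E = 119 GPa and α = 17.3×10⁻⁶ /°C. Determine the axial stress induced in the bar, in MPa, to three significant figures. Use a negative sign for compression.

Free thermal expansion αLΔT = 17.3e-6 · 6340 · -78.4 = -8.599 mm.
The walls impose strain ε = −(-8.599)/6340 = 1.3563e-03; σ = Eε = 119000 · 1.3563e-03 = 161.4 MPa.

161 MPa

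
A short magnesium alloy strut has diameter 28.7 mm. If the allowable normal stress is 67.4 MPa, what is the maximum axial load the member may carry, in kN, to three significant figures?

A = 646.9 mm².
P_max = σ_allow · A = 67.4 · 646.9 = 43600 N = 43.6 kN.

43.6 kN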